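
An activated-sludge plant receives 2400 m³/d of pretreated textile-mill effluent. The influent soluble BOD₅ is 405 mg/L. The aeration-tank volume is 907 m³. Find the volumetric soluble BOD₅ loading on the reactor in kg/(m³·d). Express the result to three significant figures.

Applied soluble BOD₅ load per unit volume = Q·S₀/V = (2400 × 405/1000)/907.0 = 1.072 kg soluble BOD₅·m⁻³·d⁻¹.

L_v ≈ 1.07 kg soluble BOD₅/(m³·d)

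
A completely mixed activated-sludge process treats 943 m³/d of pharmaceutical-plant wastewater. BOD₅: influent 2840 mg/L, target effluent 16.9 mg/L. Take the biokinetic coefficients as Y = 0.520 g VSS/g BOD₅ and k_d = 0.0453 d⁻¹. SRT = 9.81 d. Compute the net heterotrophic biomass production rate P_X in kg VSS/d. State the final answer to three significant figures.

P_X ≈ 958 kg VSS/d

The observed yield is Y_obs = Y/(1 + k_d·θ_c) = 0.520 / (1 + 0.0453 × 9.81) = 0.520 / 1.444 = 0.3600 g VSS per g BOD₅ removed.
ΔS = 2840 − 16.9 = 2823 mg/L, so the substrate removal rate is 943 × 2823/1000 = 2662 kg BOD₅/d.
Biomass produced: P_X = Y_obs·Q·ΔS = 0.3600 × 2662 ≈ 958.4 kg VSS/d.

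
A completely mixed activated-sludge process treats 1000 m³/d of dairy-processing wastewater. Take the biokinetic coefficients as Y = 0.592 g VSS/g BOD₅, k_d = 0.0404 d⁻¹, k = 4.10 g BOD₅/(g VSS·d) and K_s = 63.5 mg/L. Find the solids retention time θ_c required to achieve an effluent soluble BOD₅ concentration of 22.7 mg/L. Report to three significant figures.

θ_c ≈ 1.67 d

At the target effluent, Y k S/(K_s+S) = 0.592×4.10×22.7/86.20 = 0.6392 d⁻¹.
Then 1/θ_c = μ − k_d = 0.6392 − 0.0404 = 0.5988 d⁻¹, giving θ_c = 1.670 d.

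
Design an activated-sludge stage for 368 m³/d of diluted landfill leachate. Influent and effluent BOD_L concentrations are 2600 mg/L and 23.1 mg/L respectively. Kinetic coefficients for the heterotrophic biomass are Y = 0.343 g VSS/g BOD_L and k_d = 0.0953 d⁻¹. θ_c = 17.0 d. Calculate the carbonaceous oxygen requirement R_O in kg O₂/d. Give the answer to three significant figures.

The observed yield is Y_obs = Y/(1 + k_d·θ_c) = 0.343 / (1 + 0.0953 × 17.0) = 0.343 / 2.620 = 0.1309 g VSS per g BOD_L removed.
ΔS = 2600 − 23.1 = 2577 mg/L, so the substrate removal rate is 368 × 2577/1000 = 948.3 kg BOD_L/d.
Biomass synthesised: P_X = Y_obs × 948.3 = 124.1 kg VSS/d.
R_O = Q·(S₀ − S) − 1.42·P_X = 948.3 − 1.42 × 124.1 = 772.0 kg O₂/d.

R_O ≈ 772 kg O₂/d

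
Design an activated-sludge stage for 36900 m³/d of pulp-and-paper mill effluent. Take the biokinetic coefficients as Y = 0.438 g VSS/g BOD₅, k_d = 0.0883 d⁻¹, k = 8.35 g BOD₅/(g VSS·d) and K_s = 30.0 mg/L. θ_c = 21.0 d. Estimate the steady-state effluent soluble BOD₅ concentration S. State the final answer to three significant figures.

Effluent substrate depends only on kinetics and SRT: S = K_s(1 + k_d θ_c) / [θ_c(Yk − k_d) − 1] = 30.0 × (1 + 0.0883 × 21.0) / [21.0 × (0.438 × 8.35 − 0.0883) − 1] = 85.63 / 73.95 = 1.158 mg/L.

S ≈ 1.16 mg/L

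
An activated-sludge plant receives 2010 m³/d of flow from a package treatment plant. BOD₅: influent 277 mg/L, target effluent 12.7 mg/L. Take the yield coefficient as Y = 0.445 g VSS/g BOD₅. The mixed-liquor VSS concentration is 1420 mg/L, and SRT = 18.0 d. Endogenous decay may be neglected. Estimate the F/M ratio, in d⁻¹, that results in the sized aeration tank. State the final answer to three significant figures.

With k_d = 0 the design equation reduces to V = Y Q (S₀−S) θ_c / X = 0.445 × 2010 × (277 − 12.7) × 18.0 / 1420 = 2997 m³.
Food-to-microorganism ratio F/M = Q S₀ / (V X) = 2010 × 277 / (2997 × 1420) = 0.1308 d⁻¹.

F/M ≈ 0.131 d⁻¹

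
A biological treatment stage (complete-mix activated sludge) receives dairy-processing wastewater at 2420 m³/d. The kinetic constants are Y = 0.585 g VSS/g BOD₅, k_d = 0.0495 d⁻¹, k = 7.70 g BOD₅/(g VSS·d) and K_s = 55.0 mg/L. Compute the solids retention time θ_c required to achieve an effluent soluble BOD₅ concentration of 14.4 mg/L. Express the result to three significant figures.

θ_c ≈ 1.13 d

From 1/θ_c = Y·k·S/(K_s + S) − k_d: Y·k·S/(K_s+S) = 0.585 × 7.70 × 14.4 / (55.0 + 14.4) = 0.9347 d⁻¹.
θ_c = 1/(μ − k_d) = 1/(0.9347 − 0.0495) = 1/0.8852 = 1.130 d.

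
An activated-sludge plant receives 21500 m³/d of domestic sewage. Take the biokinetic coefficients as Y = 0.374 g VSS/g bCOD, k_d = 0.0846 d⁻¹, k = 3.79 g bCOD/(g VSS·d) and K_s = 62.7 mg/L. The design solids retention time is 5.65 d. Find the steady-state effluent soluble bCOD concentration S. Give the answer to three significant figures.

S ≈ 14.2 mg/L

For a completely mixed reactor with recycle the Lawrence–McCarty relation gives S = K_s·(1 + k_d·θ_c) / [θ_c·(Y·k − k_d) − 1] = 62.7 × (1 + 0.0846 × 5.65) / [5.65 × (0.374 × 3.79 − 0.0846) − 1] = 92.67 / 6.531 = 14.19 mg/L.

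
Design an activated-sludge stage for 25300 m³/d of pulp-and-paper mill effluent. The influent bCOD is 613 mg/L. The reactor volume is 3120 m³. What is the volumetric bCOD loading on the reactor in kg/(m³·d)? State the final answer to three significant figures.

L_v ≈ 4.97 kg bCOD/(m³·d)

L_v = Q S₀ / V = 25300 × 613 × 10⁻³ / 3120 = 4.971 kg/(m³·d).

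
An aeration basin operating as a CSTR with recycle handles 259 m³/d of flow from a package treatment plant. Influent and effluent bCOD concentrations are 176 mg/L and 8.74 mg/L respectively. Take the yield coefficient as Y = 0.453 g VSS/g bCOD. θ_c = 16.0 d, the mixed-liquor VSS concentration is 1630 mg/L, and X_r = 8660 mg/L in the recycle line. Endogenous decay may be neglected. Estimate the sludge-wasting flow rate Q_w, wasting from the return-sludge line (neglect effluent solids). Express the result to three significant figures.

With k_d = 0 the design equation reduces to V = Y Q (S₀−S) θ_c / X = 0.453 × 259 × (176 − 8.74) × 16.0 / 1630 = 192.6 m³.
Wasting from the return line (neglecting effluent solids): Q_w = V·X / (θ_c·X_r) = 192.6 × 1630 / (16.0 × 8660) = 2.266 m³/d.

Q_w ≈ 2.27 m³/d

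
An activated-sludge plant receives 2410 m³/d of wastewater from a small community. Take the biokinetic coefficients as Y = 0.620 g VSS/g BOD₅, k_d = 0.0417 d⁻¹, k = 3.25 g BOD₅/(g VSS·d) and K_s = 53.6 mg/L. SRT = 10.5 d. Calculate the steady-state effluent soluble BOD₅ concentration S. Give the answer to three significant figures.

S ≈ 3.91 mg/L

For a completely mixed reactor with recycle the Lawrence–McCarty relation gives S = K_s·(1 + k_d·θ_c) / [θ_c·(Y·k − k_d) − 1] = 53.6 × (1 + 0.0417 × 10.5) / [10.5 × (0.620 × 3.25 − 0.0417) − 1] = 77.07 / 19.72 = 3.908 mg/L.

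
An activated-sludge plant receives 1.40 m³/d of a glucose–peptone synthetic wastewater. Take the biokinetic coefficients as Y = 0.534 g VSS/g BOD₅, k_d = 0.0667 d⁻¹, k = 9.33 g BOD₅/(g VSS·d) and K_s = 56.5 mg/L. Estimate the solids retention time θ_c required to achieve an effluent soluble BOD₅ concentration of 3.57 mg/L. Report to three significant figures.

θ_c ≈ 4.36 d

Specific growth rate at S = 3.57 mg/L: μ = YkS/(K_s+S) = 0.534·9.33·3.57/(56.5+3.57) = 0.2961 d⁻¹.
1/θ_c = 0.2961 − 0.0667 = 0.2294 d⁻¹, so θ_c = 4.359 d.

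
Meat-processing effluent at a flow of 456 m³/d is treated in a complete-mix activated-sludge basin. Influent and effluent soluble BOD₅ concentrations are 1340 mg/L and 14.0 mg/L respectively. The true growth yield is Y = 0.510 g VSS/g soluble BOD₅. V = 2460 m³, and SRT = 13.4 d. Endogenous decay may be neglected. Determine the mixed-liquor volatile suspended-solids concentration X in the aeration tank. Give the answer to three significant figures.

Without decay, X = Y Q (S₀−S) θ_c / V = 0.510 × 456 × (1340 − 14.0) × 13.4 / 2460 = 1680 mg/L.

X ≈ 1680 mg/L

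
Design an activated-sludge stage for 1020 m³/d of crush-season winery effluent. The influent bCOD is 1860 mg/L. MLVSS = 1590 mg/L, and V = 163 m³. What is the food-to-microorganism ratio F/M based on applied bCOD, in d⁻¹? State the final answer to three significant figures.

Food-to-microorganism ratio F/M = Q S₀ / (V X) = 1020 × 1860 / (163.0 × 1590) = 7.320 d⁻¹.

F/M ≈ 7.32 d⁻¹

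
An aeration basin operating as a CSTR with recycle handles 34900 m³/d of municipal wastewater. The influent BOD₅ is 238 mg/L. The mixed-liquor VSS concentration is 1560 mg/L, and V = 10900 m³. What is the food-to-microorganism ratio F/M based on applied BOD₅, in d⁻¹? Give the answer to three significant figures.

F/M ≈ 0.488 d⁻¹

F/M = applied load / biomass = Q·S₀/(V·X) = 34900 × 238 / (10900 × 1560) = 0.4885 d⁻¹.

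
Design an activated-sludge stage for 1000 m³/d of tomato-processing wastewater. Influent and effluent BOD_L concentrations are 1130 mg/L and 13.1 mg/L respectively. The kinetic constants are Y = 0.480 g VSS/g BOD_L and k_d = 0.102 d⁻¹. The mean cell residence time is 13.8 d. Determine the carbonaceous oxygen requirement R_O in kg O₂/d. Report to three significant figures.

Y_obs = Y / (1 + k_d θ_c) = 0.480 / (1 + 0.102 × 13.8) = 0.480 / 2.408 = 0.1994.
Substrate removed = Q·(S₀ − S) = 1000 m³/d × (1130 − 13.1) g/m³ = 1.12×10^6 g/d = 1117 kg/d.
P_X = Y_obs·Q·(S₀ − S) = 0.1994 × 1117 = 222.7 kg VSS/d.
Carbonaceous O₂ demand = substrate oxidised − cell-mass equivalent = 1117 − 1.42 × 222.7 = 800.7 kg O₂/d.

R_O ≈ 801 kg O₂/d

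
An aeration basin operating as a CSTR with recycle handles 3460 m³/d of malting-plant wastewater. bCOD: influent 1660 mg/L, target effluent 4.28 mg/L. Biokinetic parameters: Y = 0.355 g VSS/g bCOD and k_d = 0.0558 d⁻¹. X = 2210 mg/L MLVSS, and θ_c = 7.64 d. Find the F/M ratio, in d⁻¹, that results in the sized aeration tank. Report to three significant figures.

F/M ≈ 0.527 d⁻¹

From the SRT design equation V = Y Q (S₀−S) θ_c / [X (1 + k_d θ_c)] = 0.355 × 3460 × (1660 − 4.28) × 7.64 / [2210 × (1 + 0.0558 × 7.64)] = 1.55×10^7 / 3152 = 4929 m³.
F/M = Q·S₀ / (V·X) = 3460 × 1660 / (4929 × 2210) = 0.5272 g bCOD·(g VSS·d)⁻¹.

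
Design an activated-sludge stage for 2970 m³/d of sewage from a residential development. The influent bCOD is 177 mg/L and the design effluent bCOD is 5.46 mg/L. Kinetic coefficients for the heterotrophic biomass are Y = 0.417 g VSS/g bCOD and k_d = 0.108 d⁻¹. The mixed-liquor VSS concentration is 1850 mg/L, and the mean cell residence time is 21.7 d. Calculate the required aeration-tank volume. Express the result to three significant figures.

V ≈ 745 m³

Rearranging the biomass balance for a CMAS with decay, V = Y·Q·ΔS·θ_c / [X·(1+k_d θ_c)] = 0.417 × 2970 × (177 − 5.46) × 21.7 / [1850 × (1 + 0.108 × 21.7)] = 4.61×10^6 / 6186 = 745.3 m³.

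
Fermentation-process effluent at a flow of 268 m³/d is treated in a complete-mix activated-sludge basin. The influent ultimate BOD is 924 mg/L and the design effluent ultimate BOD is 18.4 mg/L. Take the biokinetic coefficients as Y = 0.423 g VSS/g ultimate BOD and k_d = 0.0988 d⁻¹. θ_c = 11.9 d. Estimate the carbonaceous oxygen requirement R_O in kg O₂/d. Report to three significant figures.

Correct the yield for decay: Y_obs = Y/(1 + k_d θ_c) = 0.423 / (1 + 0.0988 × 11.9) = 0.423 / 2.176 = 0.1944.
Q·(S₀ − S) = 268 × (924 − 18.4) × 10⁻³ = 242.7 kg/d removed.
P_X = Y_obs·Q·(S₀ − S) = 0.1944 × 242.7 = 47.19 kg VSS/d.
Carbonaceous O₂ demand = substrate oxidised − cell-mass equivalent = 242.7 − 1.42 × 47.19 = 175.7 kg O₂/d.

R_O ≈ 176 kg O₂/d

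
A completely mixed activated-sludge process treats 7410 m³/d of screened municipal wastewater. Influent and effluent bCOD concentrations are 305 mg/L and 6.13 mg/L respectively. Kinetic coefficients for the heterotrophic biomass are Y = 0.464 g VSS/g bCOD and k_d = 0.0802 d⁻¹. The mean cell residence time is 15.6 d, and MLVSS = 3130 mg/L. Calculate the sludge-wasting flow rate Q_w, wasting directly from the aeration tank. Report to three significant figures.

Steady-state biomass mass balance: V·X·(1 + k_d·θ_c) = Y·Q·(S₀ − S)·θ_c, so V = 0.464 × 7410 × (305 − 6.13) × 15.6 / [3130 × (1 + 0.0802 × 15.6)] = 1.6×10^7 / 7046 = 2275 m³.
For wasting at MLVSS concentration, Q_w = V/θ_c = 2275/15.6 = 145.8 m³/d.

Q_w ≈ 146 m³/d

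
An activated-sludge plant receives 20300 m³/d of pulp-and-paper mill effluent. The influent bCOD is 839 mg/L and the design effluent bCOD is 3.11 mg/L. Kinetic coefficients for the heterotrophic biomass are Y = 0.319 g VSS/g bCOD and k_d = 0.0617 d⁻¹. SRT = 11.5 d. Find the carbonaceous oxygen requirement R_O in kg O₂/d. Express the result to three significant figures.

R_O ≈ 12500 kg O₂/d

Y_obs = Y / (1 + k_d θ_c) = 0.319 / (1 + 0.0617 × 11.5) = 0.319 / 1.710 = 0.1866.
Q·(S₀ − S) = 20300 × (839 − 3.11) × 10⁻³ = 16969 kg/d removed.
Biomass synthesised: P_X = Y_obs × 16969 = 3166 kg VSS/d.
Carbonaceous O₂ demand = substrate oxidised − cell-mass equivalent = 16969 − 1.42 × 3166 = 12472 kg O₂/d.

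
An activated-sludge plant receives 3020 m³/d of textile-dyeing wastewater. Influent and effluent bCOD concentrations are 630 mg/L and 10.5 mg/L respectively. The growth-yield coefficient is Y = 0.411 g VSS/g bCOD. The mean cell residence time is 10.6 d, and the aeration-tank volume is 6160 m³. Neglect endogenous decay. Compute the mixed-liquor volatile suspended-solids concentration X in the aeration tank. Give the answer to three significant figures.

X = Y·Q·ΔS·θ_c / V = 0.411 × 3020 × (630 − 10.5) × 10.6 / 6160 = 1323 mg/L.

X ≈ 1320 mg/L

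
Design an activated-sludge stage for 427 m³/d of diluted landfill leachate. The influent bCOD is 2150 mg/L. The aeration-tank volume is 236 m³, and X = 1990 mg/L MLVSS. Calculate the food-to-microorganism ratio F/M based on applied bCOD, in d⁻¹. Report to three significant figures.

F/M ≈ 1.95 d⁻¹

F/M = Q·S₀ / (V·X) = 427 × 2150 / (236.0 × 1990) = 1.955 g bCOD·(g VSS·d)⁻¹.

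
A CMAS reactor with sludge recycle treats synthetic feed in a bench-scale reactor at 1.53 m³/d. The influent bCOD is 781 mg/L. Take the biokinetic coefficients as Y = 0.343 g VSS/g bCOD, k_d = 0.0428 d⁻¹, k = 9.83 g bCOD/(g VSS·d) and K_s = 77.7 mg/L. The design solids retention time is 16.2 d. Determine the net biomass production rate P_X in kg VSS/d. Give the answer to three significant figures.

Effluent substrate depends only on kinetics and SRT: S = K_s(1 + k_d θ_c) / [θ_c(Yk − k_d) − 1] = 77.7 × (1 + 0.0428 × 16.2) / [16.2 × (0.343 × 9.83 − 0.0428) − 1] = 131.6 / 52.93 = 2.486 mg/L.
Observed yield with endogenous decay: Y_obs = Y / (1 + k_d·θ_c) = 0.343 / (1 + 0.0428 × 16.2) = 0.343 / 1.693 = 0.2026 g VSS/g bCOD.
ΔS = 781 − 2.49 = 778.5 mg/L, so the substrate removal rate is 1.53 × 778.5/1000 = 1.191 kg bCOD/d.
P_X = Y_obs · Q(S₀ − S) = 0.2026 × 1.191 = 0.2413 kg VSS/d.

P_X ≈ 0.241 kg VSS/d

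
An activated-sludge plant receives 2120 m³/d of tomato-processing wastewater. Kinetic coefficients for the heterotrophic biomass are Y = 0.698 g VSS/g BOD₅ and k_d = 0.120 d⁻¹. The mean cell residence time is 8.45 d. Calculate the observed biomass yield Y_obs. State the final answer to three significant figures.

Correct the yield for decay: Y_obs = Y/(1 + k_d θ_c) = 0.698 / (1 + 0.120 × 8.45) = 0.698 / 2.014 = 0.3466.

Y_obs ≈ 0.347 g VSS/g BOD₅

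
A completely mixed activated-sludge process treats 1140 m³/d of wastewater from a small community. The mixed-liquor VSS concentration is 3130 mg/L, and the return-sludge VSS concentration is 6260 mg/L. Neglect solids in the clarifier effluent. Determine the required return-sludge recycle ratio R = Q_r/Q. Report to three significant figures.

R ≈ 1.00

Mass balance around the secondary clarifier (neglecting effluent solids): R = X / (X_r − X) = 3130 / (6260 − 3130) = 1.000.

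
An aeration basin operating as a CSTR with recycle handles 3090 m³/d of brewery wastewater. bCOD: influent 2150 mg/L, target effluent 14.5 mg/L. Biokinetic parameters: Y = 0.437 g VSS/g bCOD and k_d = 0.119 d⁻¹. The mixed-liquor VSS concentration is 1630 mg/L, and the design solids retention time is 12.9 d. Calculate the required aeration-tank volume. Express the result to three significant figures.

Steady-state biomass mass balance: V·X·(1 + k_d·θ_c) = Y·Q·(S₀ − S)·θ_c, so V = 0.437 × 3090 × (2150 − 14.5) × 12.9 / [1630 × (1 + 0.119 × 12.9)] = 3.72×10^7 / 4132 = 9002 m³.

V ≈ 9000 m³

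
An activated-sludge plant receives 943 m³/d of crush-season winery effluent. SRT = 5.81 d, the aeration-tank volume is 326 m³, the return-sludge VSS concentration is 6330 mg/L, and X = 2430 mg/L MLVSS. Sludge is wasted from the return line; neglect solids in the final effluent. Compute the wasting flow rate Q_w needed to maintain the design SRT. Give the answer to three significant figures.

Q_w = (V·X)/(θ_c X_r) = 326.0 × 2430 / (5.81 × 6330) = 21.54 m³/d.

Q_w ≈ 21.5 m³/d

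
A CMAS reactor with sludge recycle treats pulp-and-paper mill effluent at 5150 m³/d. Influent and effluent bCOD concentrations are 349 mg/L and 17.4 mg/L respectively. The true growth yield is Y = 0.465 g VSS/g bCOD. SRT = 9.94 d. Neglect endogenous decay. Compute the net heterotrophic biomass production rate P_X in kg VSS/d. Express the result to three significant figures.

Since k_d ≈ 0, Y_obs = Y = 0.465 g VSS/g bCOD.
Substrate removed = Q·(S₀ − S) = 5150 m³/d × (349 − 17.4) g/m³ = 1.71×10^6 g/d = 1708 kg/d.
So the net sludge growth is P_X = 0.4650 × 1708 = 794.1 kg VSS/d.

P_X ≈ 794 kg VSS/d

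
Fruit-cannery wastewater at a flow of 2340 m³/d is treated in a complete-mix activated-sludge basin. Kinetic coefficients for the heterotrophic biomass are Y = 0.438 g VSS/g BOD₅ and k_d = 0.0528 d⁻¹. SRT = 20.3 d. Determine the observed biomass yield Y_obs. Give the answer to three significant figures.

Y_obs ≈ 0.211 g VSS/g BOD₅

Correct the yield for decay: Y_obs = Y/(1 + k_d θ_c) = 0.438 / (1 + 0.0528 × 20.3) = 0.438 / 2.072 = 0.2114.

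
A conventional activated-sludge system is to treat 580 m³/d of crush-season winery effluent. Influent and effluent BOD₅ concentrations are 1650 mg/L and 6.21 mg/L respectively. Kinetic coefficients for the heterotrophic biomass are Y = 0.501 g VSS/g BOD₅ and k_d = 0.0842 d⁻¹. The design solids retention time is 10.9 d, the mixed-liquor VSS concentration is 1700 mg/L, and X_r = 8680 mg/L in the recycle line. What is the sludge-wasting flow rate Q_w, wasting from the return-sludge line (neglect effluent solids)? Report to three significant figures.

Q_w ≈ 28.7 m³/d

Rearranging the biomass balance for a CMAS with decay, V = Y·Q·ΔS·θ_c / [X·(1+k_d θ_c)] = 0.501 × 580 × (1650 − 6.21) × 10.9 / [1700 × (1 + 0.0842 × 10.9)] = 5.21×10^6 / 3260 = 1597 m³.
Wasting from the return line (neglecting effluent solids): Q_w = V·X / (θ_c·X_r) = 1597 × 1700 / (10.9 × 8680) = 28.69 m³/d.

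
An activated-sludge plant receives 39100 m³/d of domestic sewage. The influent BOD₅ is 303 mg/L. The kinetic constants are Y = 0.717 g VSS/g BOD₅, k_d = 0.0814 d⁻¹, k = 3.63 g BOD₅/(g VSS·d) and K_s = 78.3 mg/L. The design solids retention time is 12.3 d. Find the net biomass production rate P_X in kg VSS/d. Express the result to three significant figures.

P_X ≈ 4170 kg VSS/d

For a completely mixed reactor with recycle the Lawrence–McCarty relation gives S = K_s·(1 + k_d·θ_c) / [θ_c·(Y·k − k_d) − 1] = 78.3 × (1 + 0.0814 × 12.3) / [12.3 × (0.717 × 3.63 − 0.0814) − 1] = 156.7 / 30.01 = 5.221 mg/L.
Y_obs = Y / (1 + k_d θ_c) = 0.717 / (1 + 0.0814 × 12.3) = 0.717 / 2.001 = 0.3583.
Substrate removed = Q·(S₀ − S) = 39100 m³/d × (303 − 5.22) g/m³ = 1.16×10^7 g/d = 11643 kg/d.
P_X = Y_obs · Q(S₀ − S) = 0.3583 × 11643 = 4172 kg VSS/d.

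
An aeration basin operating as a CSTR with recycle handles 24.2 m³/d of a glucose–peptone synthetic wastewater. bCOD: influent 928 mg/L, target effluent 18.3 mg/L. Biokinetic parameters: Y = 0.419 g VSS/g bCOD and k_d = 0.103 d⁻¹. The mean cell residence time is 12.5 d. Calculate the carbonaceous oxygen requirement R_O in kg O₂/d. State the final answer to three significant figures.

The observed yield is Y_obs = Y/(1 + k_d·θ_c) = 0.419 / (1 + 0.103 × 12.5) = 0.419 / 2.287 = 0.1832 g VSS per g bCOD removed.
Q·(S₀ − S) = 24.2 × (928 − 18.3) × 10⁻³ = 22.01 kg/d removed.
Net sludge production P_X = 0.1832 × 22.01 = 4.032 kg VSS/d.
R_O = Q·(S₀ − S) − 1.42·P_X = 22.01 − 1.42 × 4.032 = 16.29 kg O₂/d.

R_O ≈ 16.3 kg O₂/d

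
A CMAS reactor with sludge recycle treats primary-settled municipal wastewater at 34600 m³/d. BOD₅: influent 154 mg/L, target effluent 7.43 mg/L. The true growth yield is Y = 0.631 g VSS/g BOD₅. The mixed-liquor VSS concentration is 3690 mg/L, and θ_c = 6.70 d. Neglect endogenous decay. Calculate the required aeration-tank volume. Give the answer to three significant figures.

V·X = Y·Q·ΔS·θ_c gives V = 0.631 × 34600 × (154 − 7.43) × 6.70 / 3690 = 5810 m³.

V ≈ 5810 m³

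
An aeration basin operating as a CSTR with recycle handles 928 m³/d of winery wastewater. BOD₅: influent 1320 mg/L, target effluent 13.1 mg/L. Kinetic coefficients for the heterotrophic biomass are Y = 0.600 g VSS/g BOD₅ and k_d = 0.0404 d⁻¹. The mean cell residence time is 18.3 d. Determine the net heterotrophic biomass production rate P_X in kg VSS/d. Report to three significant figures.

P_X ≈ 418 kg VSS/d

Y_obs = Y / (1 + k_d θ_c) = 0.600 / (1 + 0.0404 × 18.3) = 0.600 / 1.739 = 0.3450.
Mass of BOD₅ removed per day: Q(S₀ − S) = 928 × 1307 g/m³ = 1213 kg/d.
Biomass produced: P_X = Y_obs·Q·ΔS = 0.3450 × 1213 ≈ 418.4 kg VSS/d.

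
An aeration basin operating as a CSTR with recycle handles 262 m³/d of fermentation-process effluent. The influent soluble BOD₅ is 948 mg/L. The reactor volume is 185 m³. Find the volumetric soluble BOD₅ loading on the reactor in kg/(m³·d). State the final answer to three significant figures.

Volumetric loading L_v = Q·S₀ / V = 262 × 948 g/m³ / 185.0 m³ = 1343 g/(m³·d) = 1.343 kg soluble BOD₅/(m³·d).

L_v ≈ 1.34 kg soluble BOD₅/(m³·d)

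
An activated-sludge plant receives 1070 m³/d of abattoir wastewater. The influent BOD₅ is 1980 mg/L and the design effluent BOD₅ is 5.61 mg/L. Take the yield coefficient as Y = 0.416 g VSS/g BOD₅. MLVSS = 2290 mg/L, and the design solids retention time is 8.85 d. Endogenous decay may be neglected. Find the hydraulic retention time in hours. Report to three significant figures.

V·X = Y·Q·ΔS·θ_c gives V = 0.416 × 1070 × (1980 − 5.61) × 8.85 / 2290 = 3396 m³.
HRT = V/Q = 3396 m³ / 1070 m³·d⁻¹ = 3.174 d × 24 = 76.18 h.

τ ≈ 76.2 h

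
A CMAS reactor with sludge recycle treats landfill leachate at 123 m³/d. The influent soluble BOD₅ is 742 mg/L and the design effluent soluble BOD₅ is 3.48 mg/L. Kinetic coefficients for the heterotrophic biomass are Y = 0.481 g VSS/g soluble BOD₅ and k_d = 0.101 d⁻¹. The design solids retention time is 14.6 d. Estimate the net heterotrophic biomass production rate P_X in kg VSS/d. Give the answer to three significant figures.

P_X ≈ 17.7 kg VSS/d

Correct the yield for decay: Y_obs = Y/(1 + k_d θ_c) = 0.481 / (1 + 0.101 × 14.6) = 0.481 / 2.475 = 0.1944.
Substrate removed = Q·(S₀ − S) = 123 m³/d × (742 − 3.48) g/m³ = 9.08×10^4 g/d = 90.84 kg/d.
So the net sludge growth is P_X = 0.1944 × 90.84 = 17.66 kg VSS/d.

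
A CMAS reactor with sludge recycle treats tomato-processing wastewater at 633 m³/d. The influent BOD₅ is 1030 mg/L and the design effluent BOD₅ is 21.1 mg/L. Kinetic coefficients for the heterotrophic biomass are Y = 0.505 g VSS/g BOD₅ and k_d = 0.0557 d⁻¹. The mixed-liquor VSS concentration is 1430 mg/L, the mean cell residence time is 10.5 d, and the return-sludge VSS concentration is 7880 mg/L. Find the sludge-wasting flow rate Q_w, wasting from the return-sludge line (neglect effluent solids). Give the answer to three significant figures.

Q_w ≈ 25.8 m³/d

From the SRT design equation V = Y Q (S₀−S) θ_c / [X (1 + k_d θ_c)] = 0.505 × 633 × (1030 − 21.1) × 10.5 / [1430 × (1 + 0.0557 × 10.5)] = 3.39×10^6 / 2266 = 1494 m³.
Wasting from the return line (neglecting effluent solids): Q_w = V·X / (θ_c·X_r) = 1494 × 1430 / (10.5 × 7880) = 25.82 m³/d.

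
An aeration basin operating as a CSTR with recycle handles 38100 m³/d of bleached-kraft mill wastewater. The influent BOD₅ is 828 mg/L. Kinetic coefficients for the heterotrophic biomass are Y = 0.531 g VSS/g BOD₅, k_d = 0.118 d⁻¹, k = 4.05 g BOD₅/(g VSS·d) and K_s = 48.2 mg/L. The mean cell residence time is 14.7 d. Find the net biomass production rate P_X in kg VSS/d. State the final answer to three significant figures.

From the Monod/SRT balance for a CMAS, S = K_s·(1+k_d θ_c)/[θ_c·(Y k − k_d) − 1] = 48.2 × (1 + 0.118 × 14.7) / [14.7 × (0.531 × 4.05 − 0.118) − 1] = 131.8 / 28.88 = 4.564 mg/L.
Observed yield with endogenous decay: Y_obs = Y / (1 + k_d·θ_c) = 0.531 / (1 + 0.118 × 14.7) = 0.531 / 2.735 = 0.1942 g VSS/g BOD₅.
Q·(S₀ − S) = 38100 × (828 − 4.56) × 10⁻³ = 31373 kg/d removed.
So the net sludge growth is P_X = 0.1942 × 31373 = 6092 kg VSS/d.

P_X ≈ 6090 kg VSS/d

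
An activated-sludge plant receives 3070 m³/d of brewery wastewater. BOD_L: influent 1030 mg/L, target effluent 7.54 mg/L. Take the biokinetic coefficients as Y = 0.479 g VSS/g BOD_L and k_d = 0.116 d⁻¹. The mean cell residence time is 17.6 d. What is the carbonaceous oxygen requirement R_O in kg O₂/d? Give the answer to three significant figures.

Y_obs = Y / (1 + k_d θ_c) = 0.479 / (1 + 0.116 × 17.6) = 0.479 / 3.042 = 0.1575.
ΔS = 1030 − 7.54 = 1022 mg/L, so the substrate removal rate is 3070 × 1022/1000 = 3139 kg BOD_L/d.
Biomass synthesised: P_X = Y_obs × 3139 = 494.3 kg VSS/d.
R_O = Q·ΔS − 1.42 P_X = 3139 − 702.0 = 2437 kg O₂/d.

R_O ≈ 2440 kg O₂/d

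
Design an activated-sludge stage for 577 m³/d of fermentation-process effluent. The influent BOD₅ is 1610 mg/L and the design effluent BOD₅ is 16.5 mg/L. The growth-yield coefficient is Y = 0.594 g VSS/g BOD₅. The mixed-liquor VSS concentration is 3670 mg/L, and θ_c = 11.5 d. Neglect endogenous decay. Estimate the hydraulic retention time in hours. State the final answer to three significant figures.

τ ≈ 71.2 h

V·X = Y·Q·ΔS·θ_c gives V = 0.594 × 577 × (1610 − 16.5) × 11.5 / 3670 = 1711 m³.
Hydraulic retention time τ = V/Q = 1711 / 577 = 2.966 d = 71.18 h.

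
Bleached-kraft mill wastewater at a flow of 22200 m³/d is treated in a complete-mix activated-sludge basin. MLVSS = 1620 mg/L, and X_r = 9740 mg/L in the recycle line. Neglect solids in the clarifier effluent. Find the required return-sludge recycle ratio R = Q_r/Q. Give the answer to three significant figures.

Mass balance around the secondary clarifier (neglecting effluent solids): R = X / (X_r − X) = 1620 / (9740 − 1620) = 0.1995.

R ≈ 0.200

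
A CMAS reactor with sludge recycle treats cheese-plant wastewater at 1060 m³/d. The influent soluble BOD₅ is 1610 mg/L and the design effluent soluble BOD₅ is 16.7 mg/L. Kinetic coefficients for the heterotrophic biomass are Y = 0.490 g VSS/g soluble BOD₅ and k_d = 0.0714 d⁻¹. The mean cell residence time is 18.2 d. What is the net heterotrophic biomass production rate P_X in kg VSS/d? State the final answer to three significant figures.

P_X ≈ 360 kg VSS/d

The observed yield is Y_obs = Y/(1 + k_d·θ_c) = 0.490 / (1 + 0.0714 × 18.2) = 0.490 / 2.299 = 0.2131 g VSS per g soluble BOD₅ removed.
Substrate removed = Q·(S₀ − S) = 1060 m³/d × (1610 − 16.7) g/m³ = 1.69×10^6 g/d = 1689 kg/d.
So the net sludge growth is P_X = 0.2131 × 1689 = 359.9 kg VSS/d.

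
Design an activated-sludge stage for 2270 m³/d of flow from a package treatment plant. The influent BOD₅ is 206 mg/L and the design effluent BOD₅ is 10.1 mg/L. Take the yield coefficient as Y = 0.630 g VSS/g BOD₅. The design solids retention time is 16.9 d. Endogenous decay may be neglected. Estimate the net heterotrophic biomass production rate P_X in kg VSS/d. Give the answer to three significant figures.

P_X ≈ 280 kg VSS/d

Since k_d ≈ 0, Y_obs = Y = 0.630 g VSS/g BOD₅.
Q·(S₀ − S) = 2270 × (206 − 10.1) × 10⁻³ = 444.7 kg/d removed.
P_X = Y_obs · Q(S₀ − S) = 0.6300 × 444.7 = 280.2 kg VSS/d.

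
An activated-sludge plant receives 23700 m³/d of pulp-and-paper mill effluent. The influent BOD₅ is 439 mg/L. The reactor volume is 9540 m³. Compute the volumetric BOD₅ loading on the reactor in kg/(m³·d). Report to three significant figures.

L_v ≈ 1.09 kg BOD₅/(m³·d)

L_v = Q S₀ / V = 23700 × 439 × 10⁻³ / 9540 = 1.091 kg/(m³·d).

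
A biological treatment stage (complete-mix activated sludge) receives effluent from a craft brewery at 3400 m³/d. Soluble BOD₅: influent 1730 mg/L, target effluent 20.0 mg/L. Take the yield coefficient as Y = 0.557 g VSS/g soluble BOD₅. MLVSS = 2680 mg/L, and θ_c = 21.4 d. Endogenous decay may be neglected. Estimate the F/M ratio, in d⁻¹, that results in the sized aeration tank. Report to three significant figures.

With k_d = 0 the design equation reduces to V = Y Q (S₀−S) θ_c / X = 0.557 × 3400 × (1730 − 20.0) × 21.4 / 2680 = 25859 m³.
F/M = Q·S₀ / (V·X) = 3400 × 1730 / (25859 × 2680) = 0.08488 g soluble BOD₅·(g VSS·d)⁻¹.

F/M ≈ 0.0849 d⁻¹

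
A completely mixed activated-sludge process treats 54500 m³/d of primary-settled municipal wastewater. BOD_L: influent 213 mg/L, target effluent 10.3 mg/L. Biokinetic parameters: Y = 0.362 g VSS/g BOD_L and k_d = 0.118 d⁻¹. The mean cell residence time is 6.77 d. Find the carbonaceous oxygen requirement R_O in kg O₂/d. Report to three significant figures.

R_O ≈ 7890 kg O₂/d

Observed yield with endogenous decay: Y_obs = Y / (1 + k_d·θ_c) = 0.362 / (1 + 0.118 × 6.77) = 0.362 / 1.799 = 0.2012 g VSS/g BOD_L.
Substrate removed = Q·(S₀ − S) = 54500 m³/d × (213 − 10.3) g/m³ = 1.1×10^7 g/d = 11047 kg/d.
Net sludge production P_X = 0.2012 × 11047 = 2223 kg VSS/d.
R_O = Q·(S₀ − S) − 1.42·P_X = 11047 − 1.42 × 2223 = 7890 kg O₂/d.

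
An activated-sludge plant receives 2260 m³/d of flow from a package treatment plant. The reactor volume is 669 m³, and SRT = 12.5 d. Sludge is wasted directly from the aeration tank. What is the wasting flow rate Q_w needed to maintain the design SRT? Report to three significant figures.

For wasting at MLVSS concentration, Q_w = V/θ_c = 669.0/12.5 = 53.52 m³/d.

Q_w ≈ 53.5 m³/d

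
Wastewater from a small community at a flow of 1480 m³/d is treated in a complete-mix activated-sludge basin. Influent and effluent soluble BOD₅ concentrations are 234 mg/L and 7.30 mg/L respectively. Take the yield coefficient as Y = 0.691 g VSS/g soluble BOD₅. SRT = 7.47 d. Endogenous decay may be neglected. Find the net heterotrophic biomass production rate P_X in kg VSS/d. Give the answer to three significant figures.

Since k_d ≈ 0, Y_obs = Y = 0.691 g VSS/g soluble BOD₅.
ΔS = 234 − 7.30 = 226.7 mg/L, so the substrate removal rate is 1480 × 226.7/1000 = 335.5 kg soluble BOD₅/d.
Biomass produced: P_X = Y_obs·Q·ΔS = 0.6910 × 335.5 ≈ 231.8 kg VSS/d.

P_X ≈ 232 kg VSS/d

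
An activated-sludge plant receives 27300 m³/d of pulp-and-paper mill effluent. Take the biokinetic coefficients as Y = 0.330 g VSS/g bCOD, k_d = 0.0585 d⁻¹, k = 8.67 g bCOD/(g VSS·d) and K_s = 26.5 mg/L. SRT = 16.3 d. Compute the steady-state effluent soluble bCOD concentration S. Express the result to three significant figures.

Effluent substrate depends only on kinetics and SRT: S = K_s(1 + k_d θ_c) / [θ_c(Yk − k_d) − 1] = 26.5 × (1 + 0.0585 × 16.3) / [16.3 × (0.330 × 8.67 − 0.0585) − 1] = 51.77 / 44.68 = 1.159 mg/L.

S ≈ 1.16 mg/L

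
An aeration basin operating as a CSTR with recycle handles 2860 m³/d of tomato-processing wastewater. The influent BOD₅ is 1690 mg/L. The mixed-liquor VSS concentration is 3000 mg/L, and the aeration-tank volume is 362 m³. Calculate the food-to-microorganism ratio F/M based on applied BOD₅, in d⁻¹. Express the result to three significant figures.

F/M = Q·S₀ / (V·X) = 2860 × 1690 / (362.0 × 3000) = 4.451 g BOD₅·(g VSS·d)⁻¹.

F/M ≈ 4.45 d⁻¹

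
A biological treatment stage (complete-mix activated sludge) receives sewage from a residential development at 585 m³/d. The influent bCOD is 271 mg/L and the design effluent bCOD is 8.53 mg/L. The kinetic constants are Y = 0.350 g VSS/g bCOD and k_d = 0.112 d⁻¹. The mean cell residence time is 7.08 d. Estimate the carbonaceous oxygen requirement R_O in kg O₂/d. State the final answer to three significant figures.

R_O ≈ 111 kg O₂/d

The observed yield is Y_obs = Y/(1 + k_d·θ_c) = 0.350 / (1 + 0.112 × 7.08) = 0.350 / 1.793 = 0.1952 g VSS per g bCOD removed.
Mass of bCOD removed per day: Q(S₀ − S) = 585 × 262.5 g/m³ = 153.5 kg/d.
P_X = Y_obs·Q·(S₀ − S) = 0.1952 × 153.5 = 29.97 kg VSS/d.
R_O = Q·ΔS − 1.42 P_X = 153.5 − 42.56 = 111.0 kg O₂/d.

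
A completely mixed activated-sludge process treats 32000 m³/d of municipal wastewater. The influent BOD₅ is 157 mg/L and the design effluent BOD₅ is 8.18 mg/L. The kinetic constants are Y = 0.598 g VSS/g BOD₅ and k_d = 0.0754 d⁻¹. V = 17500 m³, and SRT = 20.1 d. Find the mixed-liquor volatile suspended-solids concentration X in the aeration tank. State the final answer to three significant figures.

X ≈ 1300 mg/L

X = Y·Q·ΔS·θ_c / [V·(1 + k_d θ_c)] = 0.598 × 32000 × (157 − 8.18) × 20.1 / [17500 × (1 + 0.0754 × 20.1)] = 1300 mg/L.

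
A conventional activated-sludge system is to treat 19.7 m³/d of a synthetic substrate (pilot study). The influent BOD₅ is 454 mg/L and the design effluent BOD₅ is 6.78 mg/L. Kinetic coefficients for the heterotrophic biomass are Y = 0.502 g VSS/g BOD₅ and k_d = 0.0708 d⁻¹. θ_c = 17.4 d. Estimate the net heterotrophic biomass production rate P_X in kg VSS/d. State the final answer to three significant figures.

P_X ≈ 1.98 kg VSS/d

The observed yield is Y_obs = Y/(1 + k_d·θ_c) = 0.502 / (1 + 0.0708 × 17.4) = 0.502 / 2.232 = 0.2249 g VSS per g BOD₅ removed.
Q·(S₀ − S) = 19.7 × (454 − 6.78) × 10⁻³ = 8.810 kg/d removed.
Net biomass production P_X = Y_obs × Q·(S₀ − S) = 0.2249 × 8.810 = 1.982 kg VSS/d.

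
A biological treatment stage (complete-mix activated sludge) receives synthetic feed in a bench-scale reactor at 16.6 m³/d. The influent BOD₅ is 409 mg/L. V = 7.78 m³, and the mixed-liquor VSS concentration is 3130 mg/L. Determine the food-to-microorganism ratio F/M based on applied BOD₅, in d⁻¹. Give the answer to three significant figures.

F/M ≈ 0.279 d⁻¹

F/M = Q·S₀ / (V·X) = 16.6 × 409 / (7.780 × 3130) = 0.2788 g BOD₅·(g VSS·d)⁻¹.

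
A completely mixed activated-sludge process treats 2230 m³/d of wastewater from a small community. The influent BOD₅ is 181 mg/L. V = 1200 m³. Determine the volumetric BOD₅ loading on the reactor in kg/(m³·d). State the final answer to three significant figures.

L_v ≈ 0.336 kg BOD₅/(m³·d)

Applied BOD₅ load per unit volume = Q·S₀/V = (2230 × 181/1000)/1200 = 0.3364 kg BOD₅·m⁻³·d⁻¹.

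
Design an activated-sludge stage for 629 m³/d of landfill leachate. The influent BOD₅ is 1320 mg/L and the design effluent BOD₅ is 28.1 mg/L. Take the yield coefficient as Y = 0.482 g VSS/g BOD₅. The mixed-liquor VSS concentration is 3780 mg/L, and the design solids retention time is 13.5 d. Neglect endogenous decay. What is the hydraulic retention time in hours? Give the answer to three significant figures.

Biomass mass balance (decay neglected): V·X = Y·Q·(S₀ − S)·θ_c, so V = 0.482 × 629 × (1320 − 28.1) × 13.5 / 3780 = 1399 m³.
Hydraulic retention time τ = V/Q = 1399 / 629 = 2.224 d = 53.37 h.

τ ≈ 53.4 h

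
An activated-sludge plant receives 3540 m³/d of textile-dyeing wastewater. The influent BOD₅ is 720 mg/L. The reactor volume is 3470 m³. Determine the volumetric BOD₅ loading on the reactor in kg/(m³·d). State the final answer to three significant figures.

Applied BOD₅ load per unit volume = Q·S₀/V = (3540 × 720/1000)/3470 = 0.7345 kg BOD₅·m⁻³·d⁻¹.

L_v ≈ 0.735 kg BOD₅/(m³·d)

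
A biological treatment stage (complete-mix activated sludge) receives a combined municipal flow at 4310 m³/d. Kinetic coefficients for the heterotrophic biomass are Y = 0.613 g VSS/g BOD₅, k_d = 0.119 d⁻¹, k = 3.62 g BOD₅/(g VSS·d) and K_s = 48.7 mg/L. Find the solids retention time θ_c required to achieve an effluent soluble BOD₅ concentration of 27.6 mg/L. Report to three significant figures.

From 1/θ_c = Y·k·S/(K_s + S) − k_d: Y·k·S/(K_s+S) = 0.613 × 3.62 × 27.6 / (48.7 + 27.6) = 0.8027 d⁻¹.
Then 1/θ_c = μ − k_d = 0.8027 − 0.119 = 0.6837 d⁻¹, giving θ_c = 1.463 d.

θ_c ≈ 1.46 d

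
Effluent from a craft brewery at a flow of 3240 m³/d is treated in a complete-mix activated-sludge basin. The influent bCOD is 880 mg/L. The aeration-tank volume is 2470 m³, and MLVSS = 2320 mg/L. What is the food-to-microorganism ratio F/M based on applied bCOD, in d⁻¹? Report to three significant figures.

F/M = applied load / biomass = Q·S₀/(V·X) = 3240 × 880 / (2470 × 2320) = 0.4976 d⁻¹.

F/M ≈ 0.498 d⁻¹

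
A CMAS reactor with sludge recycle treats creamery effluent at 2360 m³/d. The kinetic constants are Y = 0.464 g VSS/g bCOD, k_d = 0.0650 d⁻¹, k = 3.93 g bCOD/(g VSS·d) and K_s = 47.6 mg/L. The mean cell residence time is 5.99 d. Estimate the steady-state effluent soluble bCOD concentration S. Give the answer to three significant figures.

S ≈ 6.94 mg/L

From the Monod/SRT balance for a CMAS, S = K_s·(1+k_d θ_c)/[θ_c·(Y k − k_d) − 1] = 47.6 × (1 + 0.0650 × 5.99) / [5.99 × (0.464 × 3.93 − 0.0650) − 1] = 66.13 / 9.534 = 6.937 mg/L.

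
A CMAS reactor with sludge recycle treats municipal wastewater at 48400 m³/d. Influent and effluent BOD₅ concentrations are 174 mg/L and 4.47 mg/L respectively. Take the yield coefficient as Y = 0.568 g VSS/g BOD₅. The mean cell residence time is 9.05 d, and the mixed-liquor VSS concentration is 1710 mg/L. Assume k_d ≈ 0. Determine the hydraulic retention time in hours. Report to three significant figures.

τ ≈ 12.2 h

With k_d = 0 the design equation reduces to V = Y Q (S₀−S) θ_c / X = 0.568 × 48400 × (174 − 4.47) × 9.05 / 1710 = 24666 m³.
Hydraulic retention time τ = V/Q = 24666 / 48400 = 0.5096 d = 12.23 h.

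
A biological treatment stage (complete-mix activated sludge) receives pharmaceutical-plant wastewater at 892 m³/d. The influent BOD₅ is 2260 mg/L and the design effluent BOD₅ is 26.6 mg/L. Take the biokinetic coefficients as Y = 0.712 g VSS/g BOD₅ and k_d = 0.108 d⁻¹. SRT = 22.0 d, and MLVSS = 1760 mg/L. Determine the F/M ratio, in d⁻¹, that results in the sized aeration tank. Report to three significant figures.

F/M ≈ 0.218 d⁻¹

Rearranging the biomass balance for a CMAS with decay, V = Y·Q·ΔS·θ_c / [X·(1+k_d θ_c)] = 0.712 × 892 × (2260 − 26.6) × 22.0 / [1760 × (1 + 0.108 × 22.0)] = 3.12×10^7 / 5942 = 5252 m³.
Food-to-microorganism ratio F/M = Q S₀ / (V X) = 892 × 2260 / (5252 × 1760) = 0.2181 d⁻¹.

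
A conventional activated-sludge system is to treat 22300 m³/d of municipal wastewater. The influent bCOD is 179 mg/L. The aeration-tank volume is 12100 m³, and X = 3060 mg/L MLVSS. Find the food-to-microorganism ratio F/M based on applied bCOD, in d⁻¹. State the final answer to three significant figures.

F/M = Q·S₀ / (V·X) = 22300 × 179 / (12100 × 3060) = 0.1078 g bCOD·(g VSS·d)⁻¹.

F/M ≈ 0.108 d⁻¹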